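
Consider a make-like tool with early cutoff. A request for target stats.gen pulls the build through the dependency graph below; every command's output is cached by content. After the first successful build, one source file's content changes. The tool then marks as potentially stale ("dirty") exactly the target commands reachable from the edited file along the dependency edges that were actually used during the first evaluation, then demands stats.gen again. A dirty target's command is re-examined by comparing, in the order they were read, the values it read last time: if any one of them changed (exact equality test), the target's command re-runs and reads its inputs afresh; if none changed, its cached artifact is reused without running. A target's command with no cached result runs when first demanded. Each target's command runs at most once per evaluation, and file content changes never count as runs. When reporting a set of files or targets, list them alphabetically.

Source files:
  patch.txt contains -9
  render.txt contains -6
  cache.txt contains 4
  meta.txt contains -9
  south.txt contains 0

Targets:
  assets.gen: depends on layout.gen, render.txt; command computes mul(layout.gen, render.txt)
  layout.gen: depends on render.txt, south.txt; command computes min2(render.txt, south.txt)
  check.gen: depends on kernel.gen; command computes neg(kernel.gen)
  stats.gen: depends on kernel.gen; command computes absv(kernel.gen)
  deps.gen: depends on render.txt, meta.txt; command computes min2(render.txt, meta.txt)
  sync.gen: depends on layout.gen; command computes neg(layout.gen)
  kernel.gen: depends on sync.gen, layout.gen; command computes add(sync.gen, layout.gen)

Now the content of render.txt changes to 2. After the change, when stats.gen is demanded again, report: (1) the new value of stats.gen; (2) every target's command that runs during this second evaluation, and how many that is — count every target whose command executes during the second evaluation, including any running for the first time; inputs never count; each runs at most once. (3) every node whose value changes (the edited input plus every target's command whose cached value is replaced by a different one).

First demand of the output computes:
  layout.gen = min2(-6, 0) = -6
  sync.gen = neg(-6) = 6
  kernel.gen = add(6, -6) = 0
  stats.gen = absv(0) = 0

After the edit, cleaning proceeds:
  layout.gen: a read changed (render.txt -6->2) — executes, giving 0.
  sync.gen: a read changed (layout.gen -6->0) — executes, giving 0.
  kernel.gen: a read changed (sync.gen 6->0; layout.gen -6->0) — executes, giving 0 — identical to its old value.
  stats.gen: dirty, but its reads are unchanged (kernel.gen unchanged); cached 0 stands.

Note the absorption at kernel.gen: it re-runs yet its value is the same, leaving the output's value untouched.

Demanding stats.gen again yields 0.
3 target commands run: kernel.gen, layout.gen, sync.gen.
The nodes whose values change: layout.gen, render.txt, sync.gen.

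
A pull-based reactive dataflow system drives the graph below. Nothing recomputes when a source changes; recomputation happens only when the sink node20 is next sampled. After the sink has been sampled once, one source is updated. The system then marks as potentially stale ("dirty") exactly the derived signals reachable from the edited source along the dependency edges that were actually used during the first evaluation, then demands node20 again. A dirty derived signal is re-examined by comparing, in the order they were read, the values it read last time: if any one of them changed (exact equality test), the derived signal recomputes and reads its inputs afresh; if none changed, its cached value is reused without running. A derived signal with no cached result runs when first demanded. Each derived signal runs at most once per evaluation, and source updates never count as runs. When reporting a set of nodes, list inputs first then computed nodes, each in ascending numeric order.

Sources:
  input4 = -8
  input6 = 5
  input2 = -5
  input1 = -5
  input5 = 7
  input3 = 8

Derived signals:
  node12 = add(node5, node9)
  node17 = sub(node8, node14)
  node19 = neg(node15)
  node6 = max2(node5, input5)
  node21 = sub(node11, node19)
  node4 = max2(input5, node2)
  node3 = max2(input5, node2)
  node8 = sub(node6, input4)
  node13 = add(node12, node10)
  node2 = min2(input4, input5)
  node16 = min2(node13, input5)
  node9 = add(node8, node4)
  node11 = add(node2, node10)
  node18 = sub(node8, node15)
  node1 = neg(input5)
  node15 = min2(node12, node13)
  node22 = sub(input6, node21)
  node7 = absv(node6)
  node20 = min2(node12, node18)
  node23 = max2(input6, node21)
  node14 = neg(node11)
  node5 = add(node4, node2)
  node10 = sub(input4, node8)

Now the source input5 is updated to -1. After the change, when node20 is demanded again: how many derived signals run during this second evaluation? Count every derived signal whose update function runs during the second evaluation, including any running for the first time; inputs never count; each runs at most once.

Derived signals that run: node2, node4, node5, node6, node8, node9, node10, node12, node13, node15, node18, node20 — 12 in total.

First evaluation (everything demanded from the output):
  node2 = min2(-8, 7) = -8
  node4 = max2(7, -8) = 7
  node5 = add(7, -8) = -1
  node6 = max2(-1, 7) = 7
  node8 = sub(7, -8) = 15
  node9 = add(15, 7) = 22
  node10 = sub(-8, 15) = -23
  node12 = add(-1, 22) = 21
  node13 = add(21, -23) = -2
  node15 = min2(21, -2) = -2
  node18 = sub(15, -2) = 17
  node20 = min2(21, 17) = 17

Propagation after the edit:
  node2: runs — input5 7->-1; result -8 (same value as before).
  node4: runs — input5 7->-1; result -1.
  node5: runs — node4 7->-1; result -9.
  node6: runs — node5 -1->-9; input5 7->-1; result -1.
  node8: runs — node6 7->-1; result 7.
  node9: runs — node8 15->7; node4 7->-1; result 6.
  node10: runs — node8 15->7; result -15.
  node12: runs — node5 -1->-9; node9 22->6; result -3.
  node13: runs — node12 21->-3; node10 -23->-15; result -18.
  node15: runs — node12 21->-3; node13 -2->-18; result -18.
  node18: runs — node8 15->7; node15 -2->-18; result 25.
  node20: runs — node12 21->-3; node18 17->25; result -3.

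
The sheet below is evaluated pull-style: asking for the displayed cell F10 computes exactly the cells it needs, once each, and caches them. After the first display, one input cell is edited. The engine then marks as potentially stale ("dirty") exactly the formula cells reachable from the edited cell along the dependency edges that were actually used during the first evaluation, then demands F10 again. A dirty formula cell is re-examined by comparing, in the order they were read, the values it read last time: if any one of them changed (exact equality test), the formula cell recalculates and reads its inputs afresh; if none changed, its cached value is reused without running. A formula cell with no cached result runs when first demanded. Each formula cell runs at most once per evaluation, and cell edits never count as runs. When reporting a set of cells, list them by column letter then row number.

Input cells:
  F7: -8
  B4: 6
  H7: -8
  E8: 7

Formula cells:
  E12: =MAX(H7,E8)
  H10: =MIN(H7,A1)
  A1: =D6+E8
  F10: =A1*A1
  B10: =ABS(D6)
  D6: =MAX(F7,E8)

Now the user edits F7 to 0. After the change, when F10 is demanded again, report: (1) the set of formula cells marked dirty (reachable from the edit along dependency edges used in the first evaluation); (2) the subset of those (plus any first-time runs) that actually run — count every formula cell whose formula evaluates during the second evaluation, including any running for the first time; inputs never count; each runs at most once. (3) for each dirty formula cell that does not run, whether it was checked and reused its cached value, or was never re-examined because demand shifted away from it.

The edit dirties: A1, D6, F10.
1 formula cells run: D6.
Cache hits after checking: A1, F10.
Note the absorption at D6: it re-runs yet its value is the same, leaving the output's value untouched.

First demand of the output computes:
  D6 = MAX(-8, 7) = 7
  A1 = 7 + 7 = 14
  F10 = 14 * 14 = 196

After the edit, cleaning proceeds:
  D6: a read changed (F7 -8->0) — executes, giving 7 — identical to its old value.
  A1: dirty, but its reads are unchanged (D6 unchanged, E8 unchanged); cached 14 stands.
  F10: dirty, but its reads are unchanged (A1 unchanged, A1 unchanged); cached 196 stands.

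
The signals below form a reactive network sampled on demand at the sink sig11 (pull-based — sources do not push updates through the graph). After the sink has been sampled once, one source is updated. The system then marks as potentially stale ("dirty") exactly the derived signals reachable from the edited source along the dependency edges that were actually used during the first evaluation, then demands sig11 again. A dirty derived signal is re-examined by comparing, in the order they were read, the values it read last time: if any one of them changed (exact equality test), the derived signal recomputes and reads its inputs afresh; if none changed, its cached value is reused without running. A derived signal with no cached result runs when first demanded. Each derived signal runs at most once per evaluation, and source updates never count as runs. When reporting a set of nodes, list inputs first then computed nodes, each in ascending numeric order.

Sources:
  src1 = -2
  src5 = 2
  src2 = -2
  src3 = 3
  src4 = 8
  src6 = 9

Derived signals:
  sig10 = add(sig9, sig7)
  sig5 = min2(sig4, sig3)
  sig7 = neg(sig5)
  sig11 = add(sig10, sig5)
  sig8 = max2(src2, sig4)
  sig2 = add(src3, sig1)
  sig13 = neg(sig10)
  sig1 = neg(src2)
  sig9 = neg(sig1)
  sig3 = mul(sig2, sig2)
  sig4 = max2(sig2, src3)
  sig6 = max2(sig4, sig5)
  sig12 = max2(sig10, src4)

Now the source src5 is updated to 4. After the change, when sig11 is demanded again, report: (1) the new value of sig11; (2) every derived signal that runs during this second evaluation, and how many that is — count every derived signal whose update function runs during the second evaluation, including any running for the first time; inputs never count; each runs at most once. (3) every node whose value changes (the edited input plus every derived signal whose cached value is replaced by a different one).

sig11 now evaluates to -2.
Run set: none (0 run).
Changed values: src5.
The important point: nothing the output needs ever reads src5, so the edit is invisible to it.

Initial pass — values computed on the first demand:
  sig1 = neg(-2) = 2
  sig2 = add(3, 2) = 5
  sig3 = mul(5, 5) = 25
  sig4 = max2(5, 3) = 5
  sig5 = min2(5, 25) = 5
  sig7 = neg(5) = -5
  sig9 = neg(2) = -2
  sig10 = add(-2, -5) = -7
  sig11 = add(-7, 5) = -2

Second demand — change propagation:
  no demanded computation ever read src5, so the edit dirties nothing and nothing runs.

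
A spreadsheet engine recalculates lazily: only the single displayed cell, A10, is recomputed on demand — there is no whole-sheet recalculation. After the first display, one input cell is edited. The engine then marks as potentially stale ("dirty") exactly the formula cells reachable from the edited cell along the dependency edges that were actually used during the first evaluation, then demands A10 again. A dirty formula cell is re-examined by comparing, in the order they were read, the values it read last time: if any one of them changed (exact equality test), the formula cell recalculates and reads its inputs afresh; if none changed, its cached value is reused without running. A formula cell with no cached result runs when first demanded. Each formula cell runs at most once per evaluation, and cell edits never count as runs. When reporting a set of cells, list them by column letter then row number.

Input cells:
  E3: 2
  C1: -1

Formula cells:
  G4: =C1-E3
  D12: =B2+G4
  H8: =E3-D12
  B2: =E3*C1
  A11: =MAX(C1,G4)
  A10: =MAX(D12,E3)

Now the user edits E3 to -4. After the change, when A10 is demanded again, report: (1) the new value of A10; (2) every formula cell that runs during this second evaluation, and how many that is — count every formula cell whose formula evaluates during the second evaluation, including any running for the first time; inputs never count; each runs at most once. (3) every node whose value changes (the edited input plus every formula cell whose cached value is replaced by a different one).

First evaluation (everything demanded from the output):
  B2 = 2 * -1 = -2
  G4 = -1 - 2 = -3
  D12 = -2 + -3 = -5
  A10 = MAX(-5, 2) = 2

Propagation after the edit:
  B2: runs — E3 2->-4; result 4.
  G4: runs — E3 2->-4; result 3.
  D12: runs — B2 -2->4; G4 -3->3; result 7.
  A10: runs — D12 -5->7; E3 2->-4; result 7.

New value of A10: 7.
Formula cells that run: A10, B2, D12, G4 — 4 in total.
Values that change: A10, B2, D12, E3, G4.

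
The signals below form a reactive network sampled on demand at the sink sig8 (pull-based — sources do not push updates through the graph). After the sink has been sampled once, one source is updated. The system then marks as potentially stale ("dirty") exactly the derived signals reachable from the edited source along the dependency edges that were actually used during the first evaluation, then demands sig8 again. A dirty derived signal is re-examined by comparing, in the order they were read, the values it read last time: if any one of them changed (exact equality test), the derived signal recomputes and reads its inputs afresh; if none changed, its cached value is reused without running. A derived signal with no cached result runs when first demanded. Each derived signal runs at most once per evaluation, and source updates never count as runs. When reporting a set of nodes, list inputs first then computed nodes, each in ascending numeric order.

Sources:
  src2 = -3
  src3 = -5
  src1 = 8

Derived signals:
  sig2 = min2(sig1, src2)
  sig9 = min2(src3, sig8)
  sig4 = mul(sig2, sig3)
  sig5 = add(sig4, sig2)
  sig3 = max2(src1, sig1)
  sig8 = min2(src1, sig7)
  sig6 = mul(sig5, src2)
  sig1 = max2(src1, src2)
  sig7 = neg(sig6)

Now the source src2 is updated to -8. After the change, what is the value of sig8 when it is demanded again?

sig8 now evaluates to -576.
The important point: at sig3 every value read last time is unchanged, so the dirty flag clears without a run.

Initial pass — values computed on the first demand:
  sig1 = max2(8, -3) = 8
  sig2 = min2(8, -3) = -3
  sig3 = max2(8, 8) = 8
  sig4 = mul(-3, 8) = -24
  sig5 = add(-24, -3) = -27
  sig6 = mul(-27, -3) = 81
  sig7 = neg(81) = -81
  sig8 = min2(8, -81) = -81

Second demand — change propagation:
  sig1: re-runs because src2 -3->-8; new result 8 (unchanged).
  sig2: re-runs because src2 -3->-8; new result -8.
  sig3: re-examined; everything it read last time is the same (src1 unchanged, sig1 unchanged) — cache 8 kept, no run.
  sig4: re-runs because sig2 -3->-8; new result -64.
  sig5: re-runs because sig4 -24->-64; sig2 -3->-8; new result -72.
  sig6: re-runs because sig5 -27->-72; src2 -3->-8; new result 576.
  sig7: re-runs because sig6 81->576; new result -576.
  sig8: re-runs because sig7 -81->-576; new result -576.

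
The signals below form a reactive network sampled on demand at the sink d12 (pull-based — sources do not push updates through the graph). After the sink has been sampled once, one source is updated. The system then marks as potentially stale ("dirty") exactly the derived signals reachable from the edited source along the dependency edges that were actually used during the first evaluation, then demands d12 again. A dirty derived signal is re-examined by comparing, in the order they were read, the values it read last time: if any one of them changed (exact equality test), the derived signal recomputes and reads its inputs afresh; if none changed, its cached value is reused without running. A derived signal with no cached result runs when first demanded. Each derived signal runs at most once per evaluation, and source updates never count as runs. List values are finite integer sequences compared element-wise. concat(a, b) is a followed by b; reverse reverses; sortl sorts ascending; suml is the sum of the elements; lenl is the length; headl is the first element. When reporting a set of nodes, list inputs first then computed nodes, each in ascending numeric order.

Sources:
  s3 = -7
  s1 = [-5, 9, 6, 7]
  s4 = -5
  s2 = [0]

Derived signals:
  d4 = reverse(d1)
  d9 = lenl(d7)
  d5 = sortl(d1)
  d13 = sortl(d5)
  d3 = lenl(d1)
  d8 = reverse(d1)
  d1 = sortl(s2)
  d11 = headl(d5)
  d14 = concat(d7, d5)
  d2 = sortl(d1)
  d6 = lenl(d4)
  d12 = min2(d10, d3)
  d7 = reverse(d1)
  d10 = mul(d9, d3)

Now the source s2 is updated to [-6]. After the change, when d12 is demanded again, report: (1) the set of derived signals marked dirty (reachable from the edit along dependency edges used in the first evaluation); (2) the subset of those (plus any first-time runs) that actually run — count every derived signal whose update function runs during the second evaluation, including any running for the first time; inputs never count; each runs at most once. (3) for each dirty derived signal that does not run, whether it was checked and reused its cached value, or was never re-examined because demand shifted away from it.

Dirty set: d1, d3, d7, d9, d10, d12.
Run set: d1, d3, d7, d9 (4 run).
Re-examined without running (cache reused): d10, d12.
The important point: at d10 every value read last time is unchanged, so the dirty flag clears without a run.

Initial pass — values computed on the first demand:
  d1 = sortl([0]) = [0]
  d3 = lenl([0]) = 1
  d7 = reverse([0]) = [0]
  d9 = lenl([0]) = 1
  d10 = mul(1, 1) = 1
  d12 = min2(1, 1) = 1

Second demand — change propagation:
  d1: re-runs because s2 [0]->[-6]; new result [-6].
  d3: re-runs because d1 [0]->[-6]; new result 1 (unchanged).
  d7: re-runs because d1 [0]->[-6]; new result [-6].
  d9: re-runs because d7 [0]->[-6]; new result 1 (unchanged).
  d10: re-examined; everything it read last time is the same (d9 unchanged, d3 unchanged) — cache 1 kept, no run.
  d12: re-examined; everything it read last time is the same (d10 unchanged, d3 unchanged) — cache 1 kept, no run.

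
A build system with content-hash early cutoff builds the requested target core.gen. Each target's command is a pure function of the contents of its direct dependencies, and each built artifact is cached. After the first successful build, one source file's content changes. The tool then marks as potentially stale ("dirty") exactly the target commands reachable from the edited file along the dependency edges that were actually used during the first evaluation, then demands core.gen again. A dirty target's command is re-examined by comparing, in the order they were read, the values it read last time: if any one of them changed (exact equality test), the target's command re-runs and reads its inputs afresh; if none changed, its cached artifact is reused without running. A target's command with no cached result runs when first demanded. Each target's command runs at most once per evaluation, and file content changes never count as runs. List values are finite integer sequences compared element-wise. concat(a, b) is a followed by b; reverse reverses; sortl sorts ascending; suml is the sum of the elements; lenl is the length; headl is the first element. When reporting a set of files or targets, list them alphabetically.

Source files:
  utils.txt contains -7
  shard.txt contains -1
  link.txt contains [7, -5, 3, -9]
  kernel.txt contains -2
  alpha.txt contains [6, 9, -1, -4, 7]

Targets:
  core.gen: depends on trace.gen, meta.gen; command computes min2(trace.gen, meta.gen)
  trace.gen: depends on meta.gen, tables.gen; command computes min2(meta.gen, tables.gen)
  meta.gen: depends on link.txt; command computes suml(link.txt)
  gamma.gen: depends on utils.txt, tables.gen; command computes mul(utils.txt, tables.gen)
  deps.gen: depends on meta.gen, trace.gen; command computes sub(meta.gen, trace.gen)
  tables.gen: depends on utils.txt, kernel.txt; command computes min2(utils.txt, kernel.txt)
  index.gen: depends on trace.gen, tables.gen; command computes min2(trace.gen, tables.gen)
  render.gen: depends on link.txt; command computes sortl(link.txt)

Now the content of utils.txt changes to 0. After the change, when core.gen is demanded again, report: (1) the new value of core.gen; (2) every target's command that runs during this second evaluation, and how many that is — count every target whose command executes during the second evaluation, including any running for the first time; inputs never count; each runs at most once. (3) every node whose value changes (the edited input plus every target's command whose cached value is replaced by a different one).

First evaluation (everything demanded from the output):
  meta.gen = suml([7, -5, 3, -9]) = -4
  tables.gen = min2(-7, -2) = -7
  trace.gen = min2(-4, -7) = -7
  core.gen = min2(-7, -4) = -7

Propagation after the edit:
  tables.gen: runs — utils.txt -7->0; result -2.
  trace.gen: runs — tables.gen -7->-2; result -4.
  core.gen: runs — trace.gen -7->-4; result -4.

New value of core.gen: -4.
Target commands that run: core.gen, tables.gen, trace.gen — 3 in total.
Values that change: core.gen, tables.gen, trace.gen, utils.txt.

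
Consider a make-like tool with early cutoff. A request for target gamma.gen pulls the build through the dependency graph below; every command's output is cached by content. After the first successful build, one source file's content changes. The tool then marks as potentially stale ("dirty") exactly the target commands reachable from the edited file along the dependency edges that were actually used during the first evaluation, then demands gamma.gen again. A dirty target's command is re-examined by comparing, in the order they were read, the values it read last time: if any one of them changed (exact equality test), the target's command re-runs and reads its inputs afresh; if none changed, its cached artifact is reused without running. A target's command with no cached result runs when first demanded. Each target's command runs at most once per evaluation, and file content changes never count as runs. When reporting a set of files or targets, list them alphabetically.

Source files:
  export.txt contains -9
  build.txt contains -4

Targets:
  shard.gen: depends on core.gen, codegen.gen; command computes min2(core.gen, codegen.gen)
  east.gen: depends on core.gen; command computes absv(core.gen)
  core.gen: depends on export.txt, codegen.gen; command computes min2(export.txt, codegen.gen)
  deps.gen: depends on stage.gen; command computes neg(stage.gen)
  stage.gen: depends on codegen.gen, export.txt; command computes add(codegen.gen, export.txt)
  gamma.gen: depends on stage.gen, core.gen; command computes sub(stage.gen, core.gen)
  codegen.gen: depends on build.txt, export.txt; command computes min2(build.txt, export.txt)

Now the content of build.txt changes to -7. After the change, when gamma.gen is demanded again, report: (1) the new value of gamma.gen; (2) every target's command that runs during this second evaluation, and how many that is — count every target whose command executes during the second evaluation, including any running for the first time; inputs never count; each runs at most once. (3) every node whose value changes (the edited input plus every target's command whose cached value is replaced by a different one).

Demanding gamma.gen again yields -9.
1 target commands run: codegen.gen.
The nodes whose values change: build.txt.
Note the absorption at codegen.gen: it re-runs yet its value is the same, leaving the output's value untouched.

First demand of the output computes:
  codegen.gen = min2(-4, -9) = -9
  core.gen = min2(-9, -9) = -9
  stage.gen = add(-9, -9) = -18
  gamma.gen = sub(-18, -9) = -9

After the edit, cleaning proceeds:
  codegen.gen: a read changed (build.txt -4->-7) — executes, giving -9 — identical to its old value.
  core.gen: dirty, but its reads are unchanged (export.txt unchanged, codegen.gen unchanged); cached -9 stands.
  stage.gen: dirty, but its reads are unchanged (codegen.gen unchanged, export.txt unchanged); cached -18 stands.
  gamma.gen: dirty, but its reads are unchanged (stage.gen unchanged, core.gen unchanged); cached -9 stands.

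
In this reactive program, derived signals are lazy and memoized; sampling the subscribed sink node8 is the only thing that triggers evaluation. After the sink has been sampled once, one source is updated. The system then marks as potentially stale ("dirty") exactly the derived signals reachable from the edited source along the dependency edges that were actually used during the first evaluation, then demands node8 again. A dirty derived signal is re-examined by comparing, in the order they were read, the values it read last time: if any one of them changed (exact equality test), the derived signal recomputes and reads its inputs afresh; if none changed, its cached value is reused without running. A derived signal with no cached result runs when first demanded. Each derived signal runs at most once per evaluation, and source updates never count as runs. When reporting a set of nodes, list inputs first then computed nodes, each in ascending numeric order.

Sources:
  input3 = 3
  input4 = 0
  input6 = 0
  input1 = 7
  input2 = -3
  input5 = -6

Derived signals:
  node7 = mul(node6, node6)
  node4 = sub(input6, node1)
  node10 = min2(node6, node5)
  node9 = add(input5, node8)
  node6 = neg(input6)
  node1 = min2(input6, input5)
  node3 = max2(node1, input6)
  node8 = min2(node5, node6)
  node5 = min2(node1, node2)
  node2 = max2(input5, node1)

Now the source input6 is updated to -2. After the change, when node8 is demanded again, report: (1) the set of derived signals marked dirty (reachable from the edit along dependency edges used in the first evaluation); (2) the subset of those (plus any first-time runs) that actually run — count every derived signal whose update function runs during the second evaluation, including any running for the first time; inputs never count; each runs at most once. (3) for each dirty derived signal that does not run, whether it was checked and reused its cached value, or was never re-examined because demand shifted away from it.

The edit dirties: node1, node2, node5, node6, node8.
3 derived signals run: node1, node6, node8.
Cache hits after checking: node2, node5.
Note where the cutoff bites: node2 is checked, finds nothing changed, and keeps its cache.

First demand of the output computes:
  node1 = min2(0, -6) = -6
  node2 = max2(-6, -6) = -6
  node5 = min2(-6, -6) = -6
  node6 = neg(0) = 0
  node8 = min2(-6, 0) = -6

After the edit, cleaning proceeds:
  node1: a read changed (input6 0->-2) — executes, giving -6 — identical to its old value.
  node2: dirty, but its reads are unchanged (input5 unchanged, node1 unchanged); cached -6 stands.
  node5: dirty, but its reads are unchanged (node1 unchanged, node2 unchanged); cached -6 stands.
  node6: a read changed (input6 0->-2) — executes, giving 2.
  node8: a read changed (node6 0->2) — executes, giving -6 — identical to its old value.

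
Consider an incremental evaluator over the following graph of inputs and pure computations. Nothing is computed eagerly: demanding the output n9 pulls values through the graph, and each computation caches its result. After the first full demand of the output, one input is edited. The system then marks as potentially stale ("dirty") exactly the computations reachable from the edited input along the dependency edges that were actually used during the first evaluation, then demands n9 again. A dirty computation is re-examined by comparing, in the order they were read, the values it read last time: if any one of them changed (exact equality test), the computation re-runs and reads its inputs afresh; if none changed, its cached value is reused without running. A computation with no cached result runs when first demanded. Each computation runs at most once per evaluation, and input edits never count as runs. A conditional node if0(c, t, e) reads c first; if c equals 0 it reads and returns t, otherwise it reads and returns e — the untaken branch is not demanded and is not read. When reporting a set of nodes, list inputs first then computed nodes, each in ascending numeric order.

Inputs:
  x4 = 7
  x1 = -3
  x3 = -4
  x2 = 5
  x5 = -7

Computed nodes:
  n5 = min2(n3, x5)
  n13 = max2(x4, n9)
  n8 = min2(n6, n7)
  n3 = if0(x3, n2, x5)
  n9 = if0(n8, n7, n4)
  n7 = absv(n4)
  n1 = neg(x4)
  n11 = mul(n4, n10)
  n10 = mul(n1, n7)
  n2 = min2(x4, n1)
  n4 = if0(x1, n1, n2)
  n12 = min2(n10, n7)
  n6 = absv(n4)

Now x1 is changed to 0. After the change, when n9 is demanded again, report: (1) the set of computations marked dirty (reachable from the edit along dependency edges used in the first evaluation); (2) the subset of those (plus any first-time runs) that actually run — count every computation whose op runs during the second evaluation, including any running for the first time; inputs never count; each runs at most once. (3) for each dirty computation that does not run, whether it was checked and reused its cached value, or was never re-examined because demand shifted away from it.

Dirty set: n4, n6, n7, n8, n9.
Run set: n4 (1 run).
Re-examined without running (cache reused): n6, n7, n8, n9.
The important point: n4 recomputes to an identical value, and the output ends up unchanged.

Initial pass — values computed on the first demand:
  n1 = neg(7) = -7
  n2 = min2(7, -7) = -7
  n4 = if0(x1=-3 -> else branch n2) = -7
  n6 = absv(-7) = 7
  n7 = absv(-7) = 7
  n8 = min2(7, 7) = 7
  n9 = if0(n8=7 -> else branch n4) = -7

Second demand — change propagation:
  n4: re-runs because x1 -3->0; new result -7 (unchanged).
  n6: re-examined; everything it read last time is the same (n4 unchanged) — cache 7 kept, no run.
  n7: re-examined; everything it read last time is the same (n4 unchanged) — cache 7 kept, no run.
  n8: re-examined; everything it read last time is the same (n6 unchanged, n7 unchanged) — cache 7 kept, no run.
  n9: re-examined; everything it read last time is the same (n8 unchanged, n4 unchanged) — cache -7 kept, no run.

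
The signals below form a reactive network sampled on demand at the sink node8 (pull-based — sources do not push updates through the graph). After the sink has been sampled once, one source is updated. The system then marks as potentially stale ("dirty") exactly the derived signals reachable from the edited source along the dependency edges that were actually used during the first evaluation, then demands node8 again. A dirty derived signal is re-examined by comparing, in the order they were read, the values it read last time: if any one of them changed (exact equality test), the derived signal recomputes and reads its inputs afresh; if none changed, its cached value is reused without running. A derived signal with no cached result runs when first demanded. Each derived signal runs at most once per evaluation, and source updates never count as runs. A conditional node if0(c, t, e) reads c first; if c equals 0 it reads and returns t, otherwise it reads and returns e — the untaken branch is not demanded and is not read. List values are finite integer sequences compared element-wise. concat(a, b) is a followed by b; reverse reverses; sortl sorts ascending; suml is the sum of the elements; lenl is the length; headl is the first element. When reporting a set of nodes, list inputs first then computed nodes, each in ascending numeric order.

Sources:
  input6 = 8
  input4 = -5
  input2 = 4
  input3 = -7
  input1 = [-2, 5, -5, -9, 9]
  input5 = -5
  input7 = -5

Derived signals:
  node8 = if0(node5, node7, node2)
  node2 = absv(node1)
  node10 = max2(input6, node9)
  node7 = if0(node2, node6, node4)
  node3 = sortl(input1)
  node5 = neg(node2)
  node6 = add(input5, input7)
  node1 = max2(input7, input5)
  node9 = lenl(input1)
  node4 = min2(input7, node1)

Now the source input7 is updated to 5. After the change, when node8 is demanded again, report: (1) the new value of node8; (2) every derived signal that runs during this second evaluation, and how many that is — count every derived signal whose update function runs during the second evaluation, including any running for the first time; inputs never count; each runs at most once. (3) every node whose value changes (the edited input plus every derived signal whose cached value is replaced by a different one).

Initial pass — values computed on the first demand:
  node1 = max2(-5, -5) = -5
  node2 = absv(-5) = 5
  node5 = neg(5) = -5
  node8 = if0(node5=-5 -> else branch node2) = 5

Second demand — change propagation:
  node1: re-runs because input7 -5->5; new result 5.
  node2: re-runs because node1 -5->5; new result 5 (unchanged).
  node5: re-examined; everything it read last time is the same (node2 unchanged) — cache -5 kept, no run.
  node8: re-examined; everything it read last time is the same (node5 unchanged, node2 unchanged) — cache 5 kept, no run.

The important point: node2 recomputes to an identical value, and the output ends up unchanged.

node8 now evaluates to 5.
Run set: node1, node2 (2 run).
Changed values: input7, node1.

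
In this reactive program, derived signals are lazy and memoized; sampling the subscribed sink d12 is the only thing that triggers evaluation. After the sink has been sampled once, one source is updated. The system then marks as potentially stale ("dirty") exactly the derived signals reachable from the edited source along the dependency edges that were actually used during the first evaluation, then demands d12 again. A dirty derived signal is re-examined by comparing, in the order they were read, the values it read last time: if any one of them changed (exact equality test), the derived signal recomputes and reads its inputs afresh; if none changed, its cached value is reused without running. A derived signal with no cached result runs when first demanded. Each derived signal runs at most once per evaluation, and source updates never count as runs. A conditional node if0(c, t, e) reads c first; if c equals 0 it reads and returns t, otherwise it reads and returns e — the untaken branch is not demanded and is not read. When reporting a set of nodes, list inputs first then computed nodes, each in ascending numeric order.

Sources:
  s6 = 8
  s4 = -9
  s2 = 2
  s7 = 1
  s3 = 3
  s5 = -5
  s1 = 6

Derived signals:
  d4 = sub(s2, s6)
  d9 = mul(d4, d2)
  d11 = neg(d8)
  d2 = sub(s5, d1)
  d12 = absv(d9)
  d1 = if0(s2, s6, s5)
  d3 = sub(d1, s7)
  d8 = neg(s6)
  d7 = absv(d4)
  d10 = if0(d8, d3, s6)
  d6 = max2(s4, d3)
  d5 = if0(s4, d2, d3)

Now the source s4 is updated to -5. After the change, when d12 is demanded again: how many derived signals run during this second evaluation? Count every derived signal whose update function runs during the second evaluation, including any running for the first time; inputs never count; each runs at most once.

First demand of the output computes:
  d1 = if0(s2=2 -> else branch s5) = -5
  d2 = sub(-5, -5) = 0
  d4 = sub(2, 8) = -6
  d9 = mul(-6, 0) = 0
  d12 = absv(0) = 0

After the edit, cleaning proceeds:
  s4 only reaches undemanded nodes; the second demand re-runs nothing.

Note the shortcut — s4 feeds only undemanded nodes, so no recomputation happens.

0 derived signals run: none.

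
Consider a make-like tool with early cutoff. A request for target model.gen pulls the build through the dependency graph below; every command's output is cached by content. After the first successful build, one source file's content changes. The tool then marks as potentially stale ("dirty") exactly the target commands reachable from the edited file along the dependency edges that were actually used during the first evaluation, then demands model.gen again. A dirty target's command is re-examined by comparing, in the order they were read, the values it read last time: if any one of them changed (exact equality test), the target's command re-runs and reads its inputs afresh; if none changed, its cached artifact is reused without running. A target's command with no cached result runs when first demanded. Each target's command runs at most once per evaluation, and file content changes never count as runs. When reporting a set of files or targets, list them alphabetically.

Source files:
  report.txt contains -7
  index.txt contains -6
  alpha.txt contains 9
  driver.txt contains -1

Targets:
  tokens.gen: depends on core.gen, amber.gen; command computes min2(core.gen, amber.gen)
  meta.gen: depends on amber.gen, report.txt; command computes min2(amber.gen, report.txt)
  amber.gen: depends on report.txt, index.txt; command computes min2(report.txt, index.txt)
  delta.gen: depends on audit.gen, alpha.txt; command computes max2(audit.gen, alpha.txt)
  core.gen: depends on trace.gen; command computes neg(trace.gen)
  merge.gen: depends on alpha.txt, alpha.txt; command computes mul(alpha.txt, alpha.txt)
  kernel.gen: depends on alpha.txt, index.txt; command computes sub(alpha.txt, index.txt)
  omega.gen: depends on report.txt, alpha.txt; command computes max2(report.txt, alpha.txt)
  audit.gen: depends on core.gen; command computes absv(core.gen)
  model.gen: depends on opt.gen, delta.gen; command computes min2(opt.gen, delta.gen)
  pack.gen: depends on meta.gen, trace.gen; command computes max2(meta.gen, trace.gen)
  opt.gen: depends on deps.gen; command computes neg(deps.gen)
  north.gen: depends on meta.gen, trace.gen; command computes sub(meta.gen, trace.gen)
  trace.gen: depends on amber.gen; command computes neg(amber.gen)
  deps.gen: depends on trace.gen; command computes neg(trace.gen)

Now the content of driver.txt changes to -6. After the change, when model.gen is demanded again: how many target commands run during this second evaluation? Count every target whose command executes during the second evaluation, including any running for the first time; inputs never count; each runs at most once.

0 target commands run: none.
Note the shortcut — nothing in the graph depends on driver.txt at all, so no recomputation happens.

First demand of the output computes:
  amber.gen = min2(-7, -6) = -7
  trace.gen = neg(-7) = 7
  core.gen = neg(7) = -7
  audit.gen = absv(-7) = 7
  delta.gen = max2(7, 9) = 9
  deps.gen = neg(7) = -7
  opt.gen = neg(-7) = 7
  model.gen = min2(7, 9) = 7

After the edit, cleaning proceeds:
  no node depends on driver.txt at all; the second demand re-runs nothing.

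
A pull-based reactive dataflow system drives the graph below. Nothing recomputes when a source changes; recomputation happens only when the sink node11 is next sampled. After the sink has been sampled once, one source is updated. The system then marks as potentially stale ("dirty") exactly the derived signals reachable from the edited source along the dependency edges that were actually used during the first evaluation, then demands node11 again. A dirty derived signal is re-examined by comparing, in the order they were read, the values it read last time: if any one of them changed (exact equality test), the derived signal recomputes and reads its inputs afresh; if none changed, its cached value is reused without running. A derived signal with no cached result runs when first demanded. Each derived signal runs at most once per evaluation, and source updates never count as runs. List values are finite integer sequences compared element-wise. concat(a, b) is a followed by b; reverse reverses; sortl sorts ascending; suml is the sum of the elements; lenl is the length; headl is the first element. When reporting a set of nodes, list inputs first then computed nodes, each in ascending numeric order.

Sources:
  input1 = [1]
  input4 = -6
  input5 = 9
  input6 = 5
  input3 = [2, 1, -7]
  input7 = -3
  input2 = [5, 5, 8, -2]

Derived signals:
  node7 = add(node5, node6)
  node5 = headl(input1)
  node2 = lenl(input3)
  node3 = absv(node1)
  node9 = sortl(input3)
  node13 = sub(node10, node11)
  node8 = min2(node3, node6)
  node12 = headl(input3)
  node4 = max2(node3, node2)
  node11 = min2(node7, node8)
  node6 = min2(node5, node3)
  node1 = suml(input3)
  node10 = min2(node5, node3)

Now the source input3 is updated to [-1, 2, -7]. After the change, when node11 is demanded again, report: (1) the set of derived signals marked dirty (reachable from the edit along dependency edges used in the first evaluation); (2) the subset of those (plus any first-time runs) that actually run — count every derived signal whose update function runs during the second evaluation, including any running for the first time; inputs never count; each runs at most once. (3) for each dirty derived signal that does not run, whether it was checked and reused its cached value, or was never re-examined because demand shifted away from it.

Marked dirty: node1, node3, node6, node7, node8, node11.
Derived signals that run: node1, node3, node6, node8 — 4 in total.
Checked but reused from cache: node7, node11.
Key observation: the cutoff stops propagation at node7 — its inputs' values are unchanged, so it reuses its cache.

First evaluation (everything demanded from the output):
  node1 = suml([2, 1, -7]) = -4
  node3 = absv(-4) = 4
  node5 = headl([1]) = 1
  node6 = min2(1, 4) = 1
  node7 = add(1, 1) = 2
  node8 = min2(4, 1) = 1
  node11 = min2(2, 1) = 1

Propagation after the edit:
  node1: runs — input3 [2, 1, -7]->[-1, 2, -7]; result -6.
  node3: runs — node1 -4->-6; result 6.
  node6: runs — node3 4->6; result 1 (same value as before).
  node7: checked — values it read are unchanged (node5 unchanged, node6 unchanged); reused cached 2 without running.
  node8: runs — node3 4->6; result 1 (same value as before).
  node11: checked — values it read are unchanged (node7 unchanged, node8 unchanged); reused cached 1 without running.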